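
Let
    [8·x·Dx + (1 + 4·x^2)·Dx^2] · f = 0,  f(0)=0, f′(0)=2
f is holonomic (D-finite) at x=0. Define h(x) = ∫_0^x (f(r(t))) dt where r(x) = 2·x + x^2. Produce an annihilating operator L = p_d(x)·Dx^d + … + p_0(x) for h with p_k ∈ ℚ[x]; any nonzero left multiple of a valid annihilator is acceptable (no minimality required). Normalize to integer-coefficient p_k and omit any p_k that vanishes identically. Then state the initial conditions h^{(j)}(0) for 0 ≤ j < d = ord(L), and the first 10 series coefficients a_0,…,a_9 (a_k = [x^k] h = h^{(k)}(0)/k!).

L = (-1 + 32·x + 64·x^2 + 48·x^3 + 12·x^4)·Dx^2 + (1 + x + 16·x^2 + 32·x^3 + 20·x^4 + 4·x^5)·Dx^3  (order 3).
h: a_k = 0, 0, 2, 2/3, -16/3, -32/5, 472/15, 1528/21, -1600/7, -7936/9, …
ICs: h(0) = 0, h′(0) = 0, h′′(0) = 4.

f: a_k = 0, 2, 0, -8/3, 0, 32/5, 0, -128/7, 0, 512/9, …
Change of var in L_f (x↦r) gives L₀.
h=∫₀ˣh₀: take L = L₀·Dx.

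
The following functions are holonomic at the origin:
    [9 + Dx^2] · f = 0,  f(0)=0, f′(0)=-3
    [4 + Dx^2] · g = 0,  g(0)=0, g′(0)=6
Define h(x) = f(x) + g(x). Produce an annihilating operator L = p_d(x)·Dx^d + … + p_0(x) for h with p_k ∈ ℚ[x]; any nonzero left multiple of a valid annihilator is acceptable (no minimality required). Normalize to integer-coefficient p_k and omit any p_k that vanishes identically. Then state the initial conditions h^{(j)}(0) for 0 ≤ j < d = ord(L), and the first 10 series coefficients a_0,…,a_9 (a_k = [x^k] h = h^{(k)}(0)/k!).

L = 36 + 13·Dx^2 + Dx^4  (order 4).
h: a_k = 0, 3, 0, 1/2, 0, -49/40, 0, 601/1680, 0, -6049/120960, …
ICs: h(0) = 0, h′(0) = 3, h′′(0) = 0, h′′′(0) = 3.

f: a_k = 0, -3, 0, 9/2, 0, -81/40, 0, 243/560, 0, -243/4480, …
g: a_k = 0, 6, 0, -4, 0, 4/5, 0, -8/105, 0, 4/945, …
L₀ := lclm(L_f,L_g); ord L₀ ≤ 2+2.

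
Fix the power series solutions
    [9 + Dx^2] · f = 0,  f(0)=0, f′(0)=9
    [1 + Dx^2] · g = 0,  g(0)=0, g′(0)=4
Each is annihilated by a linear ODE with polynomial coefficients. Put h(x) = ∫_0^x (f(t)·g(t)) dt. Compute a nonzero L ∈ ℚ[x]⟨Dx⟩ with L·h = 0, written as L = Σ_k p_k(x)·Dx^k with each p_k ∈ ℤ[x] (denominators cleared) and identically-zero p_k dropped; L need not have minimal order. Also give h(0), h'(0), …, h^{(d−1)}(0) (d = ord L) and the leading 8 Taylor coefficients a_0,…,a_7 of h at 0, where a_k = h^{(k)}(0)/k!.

L = 64·Dx + 20·Dx^3 + Dx^5  (order 5).
h: a_k = 0, 0, 0, 12, 0, -12, 0, 24/5, …
ICs: h(0) = 0, h′(0) = 0, h′′(0) = 0, h′′′(0) = 72, h′′′′(0) = 0.

f: a_k = 0, 9, 0, -27/2, 0, 243/40, 0, -729/560, …
g: a_k = 0, 4, 0, -2/3, 0, 1/30, 0, -1/1260, …
L₀ := L_f ⊗_s L_g (sym. prod.), ord ≤ 4.
∫: right-multiply L₀ by Dx.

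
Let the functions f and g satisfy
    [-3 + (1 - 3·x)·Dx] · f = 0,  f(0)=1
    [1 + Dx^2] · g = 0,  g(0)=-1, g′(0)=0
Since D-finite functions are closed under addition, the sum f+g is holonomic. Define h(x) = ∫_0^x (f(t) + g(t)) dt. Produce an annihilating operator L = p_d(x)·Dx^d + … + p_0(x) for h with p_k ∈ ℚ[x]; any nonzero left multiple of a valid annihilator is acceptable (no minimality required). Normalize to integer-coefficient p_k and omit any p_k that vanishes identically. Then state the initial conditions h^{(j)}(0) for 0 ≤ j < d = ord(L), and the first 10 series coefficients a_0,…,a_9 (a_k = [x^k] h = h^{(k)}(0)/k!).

f: a_k = 1, 3, 9, 27, 81, 243, 729, 2187, 6561, 19683, …
g: a_k = -1, 0, 1/2, 0, -1/24, 0, 1/720, 0, -1/40320, 0, …
L₀ := lclm(L_f,L_g); ord L₀ ≤ 1+2.
Integrate: L := L₀·Dx.
L = (165 - 18·x + 27·x^2)·Dx + (-19 + 63·x - 27·x^2 + 27·x^3)·Dx^2 + (165 - 18·x + 27·x^2)·Dx^3 + (-19 + 63·x - 27·x^2 + 27·x^3)·Dx^4  (order 4).
h: a_k = 0, 0, 3/2, 19/6, 27/4, 1943/120, 81/2, 74983/720, 2187/8, 264539519/362880, …
ICs: h(0) = 0, h′(0) = 0, h′′(0) = 3, h′′′(0) = 19.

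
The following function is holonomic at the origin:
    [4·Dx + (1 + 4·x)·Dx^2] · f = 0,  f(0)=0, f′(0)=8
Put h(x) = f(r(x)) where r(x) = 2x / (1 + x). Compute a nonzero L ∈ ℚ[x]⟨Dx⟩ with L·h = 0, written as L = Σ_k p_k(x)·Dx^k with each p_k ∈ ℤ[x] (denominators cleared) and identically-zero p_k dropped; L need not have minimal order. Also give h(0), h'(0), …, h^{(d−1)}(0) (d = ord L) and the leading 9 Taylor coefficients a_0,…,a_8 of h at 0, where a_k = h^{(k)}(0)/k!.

f: a_k = 0, 8, -16, 128/3, -128, 2048/5, -4096/3, 32768/7, -16384, …
Change of var in L_f (x↦r) gives L₀.
L = (10 + 18·x)·Dx + (1 + 10·x + 9·x^2)·Dx^2  (order 2).
h: a_k = 0, 16, -80, 1456/3, -3280, 118096/5, -531440/3, 9565936/7, -10761680, …
ICs: h(0) = 0, h′(0) = 16.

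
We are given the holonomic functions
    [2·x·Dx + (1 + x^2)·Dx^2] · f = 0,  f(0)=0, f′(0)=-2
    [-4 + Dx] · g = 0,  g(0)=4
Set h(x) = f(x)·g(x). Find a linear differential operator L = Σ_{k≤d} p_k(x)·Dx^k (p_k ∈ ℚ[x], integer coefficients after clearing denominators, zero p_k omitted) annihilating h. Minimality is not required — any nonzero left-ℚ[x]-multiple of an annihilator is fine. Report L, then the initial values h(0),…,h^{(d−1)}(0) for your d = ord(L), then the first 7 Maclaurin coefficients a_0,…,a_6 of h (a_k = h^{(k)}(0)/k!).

L = (16 - 8·x + 16·x^2) + (-8 + 2·x - 8·x^2)·Dx + (1 + x^2)·Dx^2  (order 2).
h: a_k = 0, -8, -32, -184/3, -224/3, -328/5, -416/9, …
ICs: h(0) = 0, h′(0) = -8.

f: a_k = 0, -2, 0, 2/3, 0, -2/5, 0, …
g: a_k = 4, 16, 32, 128/3, 128/3, 512/15, 1024/45, …
L₀ := L_f ⊗_s L_g (sym. prod.), ord ≤ 2.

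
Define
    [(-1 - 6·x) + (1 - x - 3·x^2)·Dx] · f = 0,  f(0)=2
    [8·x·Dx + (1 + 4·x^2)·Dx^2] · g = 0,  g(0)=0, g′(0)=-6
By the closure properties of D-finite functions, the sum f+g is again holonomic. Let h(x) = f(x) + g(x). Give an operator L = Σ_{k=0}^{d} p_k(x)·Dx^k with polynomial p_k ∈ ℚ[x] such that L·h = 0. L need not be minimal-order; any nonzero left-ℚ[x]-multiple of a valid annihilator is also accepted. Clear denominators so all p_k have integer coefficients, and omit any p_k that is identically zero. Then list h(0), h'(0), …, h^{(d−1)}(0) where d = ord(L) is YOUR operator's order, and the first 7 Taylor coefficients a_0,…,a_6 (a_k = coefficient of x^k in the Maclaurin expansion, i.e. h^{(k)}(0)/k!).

f: a_k = 2, 2, 8, 14, 38, 80, 194, …
g: a_k = 0, -6, 0, 8, 0, -96/5, 0, …
Sum ⇒ L₀ = lclm(L_f,L_g) in ℚ(x)⟨Dx⟩.
L = (-32 + 128·x + 1488·x^2 + 2880·x^3 + 8424·x^4 + 2592·x^6)·Dx + (25 + 160·x + 214·x^2 + 1188·x^3 + 2628·x^4 + 6264·x^5 + 432·x^6 + 2592·x^7)·Dx^2 + (-4 - 9·x - 54·x^2 + 66·x^3 + x^4 + 444·x^5 + 720·x^6 + 144·x^7 + 432·x^8)·Dx^3  (order 3).
h: a_k = 2, -4, 8, 22, 38, 304/5, 194, …
ICs: h(0) = 2, h′(0) = -4, h′′(0) = 16.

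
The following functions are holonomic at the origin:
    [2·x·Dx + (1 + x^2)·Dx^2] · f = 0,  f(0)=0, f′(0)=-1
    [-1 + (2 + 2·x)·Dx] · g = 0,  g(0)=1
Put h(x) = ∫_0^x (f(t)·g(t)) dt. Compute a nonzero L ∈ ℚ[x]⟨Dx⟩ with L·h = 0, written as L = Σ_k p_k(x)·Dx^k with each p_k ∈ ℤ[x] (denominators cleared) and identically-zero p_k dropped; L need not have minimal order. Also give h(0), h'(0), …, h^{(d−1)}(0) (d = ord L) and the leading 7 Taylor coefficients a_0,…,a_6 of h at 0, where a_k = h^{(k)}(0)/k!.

f: a_k = 0, -1, 0, 1/3, 0, -1/5, 0, …
g: a_k = 1, 1/2, -1/8, 1/16, -5/128, 7/256, -21/1024, …
f·g: L₀ = L_f ⊗_s L_g, ord ≤ 2·1.
h=∫h₀ ⇒ L = L₀·Dx.
L = (3 - 4·x - x^2)·Dx + (-4 + 4·x + 12·x^2 + 4·x^3)·Dx^2 + (4 + 8·x + 8·x^2 + 8·x^3 + 4·x^4)·Dx^3  (order 3).
h: a_k = 0, 0, -1/2, -1/6, 11/96, 1/48, -389/11520, …
ICs: h(0) = 0, h′(0) = 0, h′′(0) = -1.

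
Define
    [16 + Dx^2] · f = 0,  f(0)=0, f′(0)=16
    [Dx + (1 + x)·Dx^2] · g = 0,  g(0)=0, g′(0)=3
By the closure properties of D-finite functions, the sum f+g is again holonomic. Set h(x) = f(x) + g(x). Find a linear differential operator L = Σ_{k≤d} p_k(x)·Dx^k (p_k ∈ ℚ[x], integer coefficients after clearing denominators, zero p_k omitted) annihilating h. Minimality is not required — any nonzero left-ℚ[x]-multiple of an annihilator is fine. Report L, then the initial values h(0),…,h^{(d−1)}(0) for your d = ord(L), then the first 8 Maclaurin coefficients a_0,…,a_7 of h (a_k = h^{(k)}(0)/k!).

f: a_k = 0, 16, 0, -128/3, 0, 512/15, 0, -4096/315, …
g: a_k = 0, 3, -3/2, 1, -3/4, 3/5, -1/2, 3/7, …
f+g: L₀ = lclm(L_f,L_g), ord ≤ 2+2.
L = (176 + 256·x + 128·x^2)·Dx + (144 + 400·x + 384·x^2 + 128·x^3)·Dx^2 + (11 + 16·x + 8·x^2)·Dx^3 + (9 + 25·x + 24·x^2 + 8·x^3)·Dx^4  (order 4).
h: a_k = 0, 19, -3/2, -125/3, -3/4, 521/15, -1/2, -3961/315, …
ICs: h(0) = 0, h′(0) = 19, h′′(0) = -3, h′′′(0) = -250.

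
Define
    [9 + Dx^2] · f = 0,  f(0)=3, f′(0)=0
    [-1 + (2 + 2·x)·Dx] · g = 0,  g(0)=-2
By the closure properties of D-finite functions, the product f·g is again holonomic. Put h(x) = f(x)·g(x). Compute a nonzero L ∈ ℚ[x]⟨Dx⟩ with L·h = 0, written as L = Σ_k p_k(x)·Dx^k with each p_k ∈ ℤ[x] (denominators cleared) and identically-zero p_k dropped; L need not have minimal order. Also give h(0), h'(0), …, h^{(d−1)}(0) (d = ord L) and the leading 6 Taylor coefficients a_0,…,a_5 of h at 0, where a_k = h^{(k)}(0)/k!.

L = (39 + 72·x + 36·x^2) + (-4 - 4·x)·Dx + (4 + 8·x + 4·x^2)·Dx^2  (order 2).
h: a_k = -6, -3, 111/4, 105/8, -1497/64, -1101/128, …
ICs: h(0) = -6, h′(0) = -3.

f: a_k = 3, 0, -27/2, 0, 81/8, 0, …
g: a_k = -2, -1, 1/4, -1/8, 5/64, -7/128, …
Sym-product of L_f,L_g gives L₀ (≤ ord 2).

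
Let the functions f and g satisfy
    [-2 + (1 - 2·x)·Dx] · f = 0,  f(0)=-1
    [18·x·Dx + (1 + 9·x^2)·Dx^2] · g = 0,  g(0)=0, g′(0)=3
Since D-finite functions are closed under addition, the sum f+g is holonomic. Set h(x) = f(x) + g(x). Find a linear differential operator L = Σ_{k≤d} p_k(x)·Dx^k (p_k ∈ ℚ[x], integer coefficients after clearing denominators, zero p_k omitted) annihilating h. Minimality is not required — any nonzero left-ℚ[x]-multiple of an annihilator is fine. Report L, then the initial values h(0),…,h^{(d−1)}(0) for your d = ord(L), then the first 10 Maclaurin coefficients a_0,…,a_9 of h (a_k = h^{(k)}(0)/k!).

L = (-36 + 288·x + 972·x^2)·Dx + (21 - 36·x + 9·x^2 + 972·x^3)·Dx^2 + (-2 - 5·x - 45·x^3 + 162·x^4)·Dx^3  (order 3).
h: a_k = -1, 1, -4, -17, -16, 83/5, -64, -3083/7, -256, 1675, …
ICs: h(0) = -1, h′(0) = 1, h′′(0) = -8.

f: a_k = -1, -2, -4, -8, -16, -32, -64, -128, -256, -512, …
g: a_k = 0, 3, 0, -9, 0, 243/5, 0, -2187/7, 0, 2187, …
Sum ⇒ L₀ = lclm(L_f,L_g) in ℚ(x)⟨Dx⟩.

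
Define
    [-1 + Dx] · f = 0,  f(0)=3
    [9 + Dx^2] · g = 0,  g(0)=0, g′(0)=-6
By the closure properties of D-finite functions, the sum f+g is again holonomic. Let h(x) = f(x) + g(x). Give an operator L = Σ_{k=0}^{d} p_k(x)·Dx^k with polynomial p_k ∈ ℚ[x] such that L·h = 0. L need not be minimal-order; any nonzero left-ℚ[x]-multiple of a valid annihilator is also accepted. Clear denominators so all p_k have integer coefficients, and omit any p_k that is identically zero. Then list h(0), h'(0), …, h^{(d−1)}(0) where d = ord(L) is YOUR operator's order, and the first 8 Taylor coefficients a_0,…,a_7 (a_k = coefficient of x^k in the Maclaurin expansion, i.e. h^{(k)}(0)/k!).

L = -9 + 9·Dx - Dx^2 + Dx^3  (order 3).
h: a_k = 3, -3, 3/2, 19/2, 1/8, -161/40, 1/240, 1459/1680, …
ICs: h(0) = 3, h′(0) = -3, h′′(0) = 3.

f: a_k = 3, 3, 3/2, 1/2, 1/8, 1/40, 1/240, 1/1680, …
g: a_k = 0, -6, 0, 9, 0, -81/20, 0, 243/280, …
L₀ := lclm(L_f,L_g); ord L₀ ≤ 1+2.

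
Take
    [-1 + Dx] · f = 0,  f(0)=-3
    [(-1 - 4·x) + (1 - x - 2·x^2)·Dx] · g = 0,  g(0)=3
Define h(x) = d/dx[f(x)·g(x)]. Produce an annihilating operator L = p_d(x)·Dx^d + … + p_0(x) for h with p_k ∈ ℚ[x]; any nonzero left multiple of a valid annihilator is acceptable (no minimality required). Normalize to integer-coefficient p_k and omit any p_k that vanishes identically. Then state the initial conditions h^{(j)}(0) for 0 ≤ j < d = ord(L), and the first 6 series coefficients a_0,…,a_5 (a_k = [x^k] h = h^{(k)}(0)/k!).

f: a_k = -3, -3, -3/2, -1/2, -1/8, -1/40, …
g: a_k = 3, 3, 9, 15, 33, 63, …
f·g: L₀ = L_f ⊗_s L_g, ord ≤ 1·1.
h₀' ⇒ L via d/dx closure of L₀.
L = (9 + 16·x + 9·x^2 - 12·x^3 + 4·x^4) + (-2 - x + 9·x^2 + 4·x^3 - 4·x^4)·Dx  (order 1).
h: a_k = -18, -81, -234, -1275/2, -6309/4, -152211/40, …
ICs: h(0) = -18.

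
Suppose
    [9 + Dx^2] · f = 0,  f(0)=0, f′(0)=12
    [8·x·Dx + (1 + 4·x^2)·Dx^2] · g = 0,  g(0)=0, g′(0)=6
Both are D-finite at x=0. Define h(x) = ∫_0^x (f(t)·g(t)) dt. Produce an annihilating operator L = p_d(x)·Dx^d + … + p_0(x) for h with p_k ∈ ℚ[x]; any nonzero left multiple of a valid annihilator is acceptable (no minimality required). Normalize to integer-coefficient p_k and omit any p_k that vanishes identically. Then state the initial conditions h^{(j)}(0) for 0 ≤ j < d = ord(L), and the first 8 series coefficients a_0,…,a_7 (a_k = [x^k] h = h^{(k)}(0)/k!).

f: a_k = 0, 12, 0, -18, 0, 81/10, 0, -243/140, …
g: a_k = 0, 6, 0, -8, 0, 96/5, 0, -384/7, …
f·g: L₀ = L_f ⊗_s L_g, ord ≤ 2·2.
h=∫₀ˣh₀: take L = L₀·Dx.
L = (2925 + 31536·x^2 + 95904·x^4 + 186624·x^6 + 186624·x^8)·Dx + (2448·x + 20160·x^3 + 62208·x^5 + 82944·x^7)·Dx^2 + (442 + 5088·x^2 + 19008·x^4 + 41472·x^6 + 41472·x^8)·Dx^3 + (272·x + 2240·x^3 + 6912·x^5 + 9216·x^7)·Dx^4 + (13 + 176·x^2 + 928·x^4 + 2304·x^6 + 2304·x^8)·Dx^5  (order 5).
h: a_k = 0, 0, 0, 24, 0, -204/5, 0, 423/7, …
ICs: h(0) = 0, h′(0) = 0, h′′(0) = 0, h′′′(0) = 144, h′′′′(0) = 0.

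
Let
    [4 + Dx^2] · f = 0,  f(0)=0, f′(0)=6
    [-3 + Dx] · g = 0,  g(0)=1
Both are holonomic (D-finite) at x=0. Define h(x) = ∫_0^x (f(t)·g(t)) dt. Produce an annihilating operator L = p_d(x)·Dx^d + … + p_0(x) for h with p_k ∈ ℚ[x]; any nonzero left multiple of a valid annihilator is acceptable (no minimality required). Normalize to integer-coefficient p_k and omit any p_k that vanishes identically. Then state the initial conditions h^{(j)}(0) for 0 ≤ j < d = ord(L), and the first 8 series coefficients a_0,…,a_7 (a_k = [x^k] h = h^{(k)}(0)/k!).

L = 13·Dx - 6·Dx^2 + Dx^3  (order 3).
h: a_k = 0, 0, 3, 6, 23/4, 3, 61/120, -69/140, …
ICs: h(0) = 0, h′(0) = 0, h′′(0) = 6.

f: a_k = 0, 6, 0, -4, 0, 4/5, 0, -8/105, …
g: a_k = 1, 3, 9/2, 9/2, 27/8, 81/40, 81/80, 243/560, …
Product ⇒ symmetric product L₀, ord ≤ 2.
∫: right-multiply L₀ by Dx.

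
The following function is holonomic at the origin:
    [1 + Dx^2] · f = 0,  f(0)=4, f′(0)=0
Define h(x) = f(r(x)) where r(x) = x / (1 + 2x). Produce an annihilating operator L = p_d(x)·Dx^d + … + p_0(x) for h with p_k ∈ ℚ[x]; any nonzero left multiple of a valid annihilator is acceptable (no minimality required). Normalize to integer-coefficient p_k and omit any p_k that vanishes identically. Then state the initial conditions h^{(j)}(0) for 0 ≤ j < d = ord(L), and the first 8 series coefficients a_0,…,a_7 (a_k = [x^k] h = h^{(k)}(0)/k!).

f: a_k = 4, 0, -2, 0, 1/6, 0, -1/180, 0, …
f∘r: x↦r, Dx↦Dx/r' in L_f ⇒ L₀.
L = 1 + (4 + 24·x + 48·x^2 + 32·x^3)·Dx + (1 + 8·x + 24·x^2 + 32·x^3 + 16·x^4)·Dx^2  (order 2).
h: a_k = 4, 0, -2, 8, -143/6, 188/3, -27601/180, 1787/5, …
ICs: h(0) = 4, h′(0) = 0.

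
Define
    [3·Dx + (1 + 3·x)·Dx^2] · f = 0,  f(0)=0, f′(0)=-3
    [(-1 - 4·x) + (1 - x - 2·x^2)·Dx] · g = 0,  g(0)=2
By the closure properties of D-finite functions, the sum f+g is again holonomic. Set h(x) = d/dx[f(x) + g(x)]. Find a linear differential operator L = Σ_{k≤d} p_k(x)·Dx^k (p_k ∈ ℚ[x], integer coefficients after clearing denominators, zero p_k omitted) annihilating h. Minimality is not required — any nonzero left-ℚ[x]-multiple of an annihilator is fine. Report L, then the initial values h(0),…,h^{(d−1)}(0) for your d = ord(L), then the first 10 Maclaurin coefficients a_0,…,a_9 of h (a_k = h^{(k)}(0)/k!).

L = (-66 - 270·x - 576·x^2 - 336·x^3 - 288·x^4) + (-4 - 96·x - 492·x^2 - 832·x^3 - 696·x^4 - 480·x^5)·Dx + (3 + 19·x + 25·x^2 - 39·x^3 - 116·x^4 - 164·x^5 - 96·x^6)·Dx^2  (order 2).
h: a_k = -1, 21, 3, 169, -33, 1245, -997, 9297, -13545, 72709, …
ICs: h(0) = -1, h′(0) = 21.

f: a_k = 0, -3, 9/2, -9, 81/4, -243/5, 243/2, -2187/7, 6561/8, -2187, …
g: a_k = 2, 2, 6, 10, 22, 42, 86, 170, 342, 682, …
h₀=f+g: left-lcm gives L₀, ord ≤ 3.
h₀' ⇒ L via d/dx closure of L₀.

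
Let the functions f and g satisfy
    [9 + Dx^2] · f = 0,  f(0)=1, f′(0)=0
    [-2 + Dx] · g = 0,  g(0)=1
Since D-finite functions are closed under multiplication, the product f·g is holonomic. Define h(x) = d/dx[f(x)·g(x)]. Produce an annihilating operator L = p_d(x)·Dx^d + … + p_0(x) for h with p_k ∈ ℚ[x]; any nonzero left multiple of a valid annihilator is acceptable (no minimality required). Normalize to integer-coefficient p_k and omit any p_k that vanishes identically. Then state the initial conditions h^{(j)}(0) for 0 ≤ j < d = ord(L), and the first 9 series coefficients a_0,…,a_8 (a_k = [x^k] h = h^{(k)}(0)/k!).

L = 13 - 4·Dx + Dx^2  (order 2).
h: a_k = 2, -5, -23, -119/6, 61/12, 407/24, 3277/360, -239/5040, -43079/20160, …
ICs: h(0) = 2, h′(0) = -5.

f: a_k = 1, 0, -9/2, 0, 27/8, 0, -81/80, 0, 729/4480, …
g: a_k = 1, 2, 2, 4/3, 2/3, 4/15, 4/45, 8/315, 2/315, …
f·g: L₀ = L_f ⊗_s L_g, ord ≤ 2·1.
Derive L from L₀ (diff closure).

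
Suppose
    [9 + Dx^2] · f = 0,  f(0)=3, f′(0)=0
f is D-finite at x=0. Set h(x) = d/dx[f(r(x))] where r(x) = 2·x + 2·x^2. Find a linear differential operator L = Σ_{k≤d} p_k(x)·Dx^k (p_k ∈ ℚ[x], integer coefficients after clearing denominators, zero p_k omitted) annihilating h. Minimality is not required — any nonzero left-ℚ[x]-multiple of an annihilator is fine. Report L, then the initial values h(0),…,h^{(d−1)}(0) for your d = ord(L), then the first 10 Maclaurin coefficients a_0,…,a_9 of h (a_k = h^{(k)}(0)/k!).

L = (48 + 288·x + 864·x^2 + 1152·x^3 + 576·x^4) + (-6 - 12·x)·Dx + (1 + 4·x + 4·x^2)·Dx^2  (order 2).
h: a_k = 0, -108, -324, 432, 3240, 23328/5, -18144/5, -736128/35, -909792/35, 186624/35, …
ICs: h(0) = 0, h′(0) = -108.

f: a_k = 3, 0, -27/2, 0, 81/8, 0, -243/80, 0, 2187/4480, 0, …
f∘r: x↦r, Dx↦Dx/r' in L_f ⇒ L₀.
h=h₀': d/dx-closure on L₀ ⇒ L.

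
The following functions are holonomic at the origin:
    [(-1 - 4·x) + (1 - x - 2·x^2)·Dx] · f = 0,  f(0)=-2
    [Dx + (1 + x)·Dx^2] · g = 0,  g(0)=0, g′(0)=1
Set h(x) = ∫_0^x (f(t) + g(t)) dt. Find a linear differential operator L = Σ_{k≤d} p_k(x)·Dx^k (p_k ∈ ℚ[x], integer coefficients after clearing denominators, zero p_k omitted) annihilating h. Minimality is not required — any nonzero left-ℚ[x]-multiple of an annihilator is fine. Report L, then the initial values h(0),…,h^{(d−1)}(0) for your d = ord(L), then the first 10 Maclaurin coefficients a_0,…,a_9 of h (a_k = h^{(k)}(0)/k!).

f: a_k = -2, -2, -6, -10, -22, -42, -86, -170, -342, -682, …
g: a_k = 0, 1, -1/2, 1/3, -1/4, 1/5, -1/6, 1/7, -1/8, 1/9, …
h₀=f+g: left-lcm gives L₀, ord ≤ 3.
Integrate: L := L₀·Dx.
L = (42 + 144·x + 144·x^2 + 96·x^3)·Dx^2 + (28 + 172·x + 312·x^2 + 328·x^3 + 160·x^4)·Dx^3 + (-7 - 14·x + 5·x^2 + 56·x^3 + 76·x^4 + 32·x^5)·Dx^4  (order 4).
h: a_k = 0, -2, -1/2, -13/6, -29/12, -89/20, -209/30, -517/42, -1189/56, -2737/72, …
ICs: h(0) = 0, h′(0) = -2, h′′(0) = -1, h′′′(0) = -13.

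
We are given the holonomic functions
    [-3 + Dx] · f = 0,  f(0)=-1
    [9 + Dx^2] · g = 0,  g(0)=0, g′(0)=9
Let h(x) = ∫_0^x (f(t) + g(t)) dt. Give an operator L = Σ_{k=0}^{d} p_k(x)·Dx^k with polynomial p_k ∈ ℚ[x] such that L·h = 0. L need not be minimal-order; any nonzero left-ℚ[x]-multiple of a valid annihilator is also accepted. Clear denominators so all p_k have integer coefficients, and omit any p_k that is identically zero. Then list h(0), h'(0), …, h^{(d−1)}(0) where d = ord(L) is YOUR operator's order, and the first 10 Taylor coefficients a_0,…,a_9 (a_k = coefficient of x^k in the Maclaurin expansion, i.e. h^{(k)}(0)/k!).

L = -27·Dx + 9·Dx^2 - 3·Dx^3 + Dx^4  (order 4).
h: a_k = 0, -1, 3, -3/2, -9/2, -27/40, 27/40, -81/560, -243/1120, -81/4480, …
ICs: h(0) = 0, h′(0) = -1, h′′(0) = 6, h′′′(0) = -9.

f: a_k = -1, -3, -9/2, -9/2, -27/8, -81/40, -81/80, -243/560, -729/4480, -243/4480, …
g: a_k = 0, 9, 0, -27/2, 0, 243/40, 0, -729/560, 0, 729/4480, …
Weyl lclm of L_f,L_g ⇒ L₀ (ord ≤ 3).
∫: right-multiply L₀ by Dx.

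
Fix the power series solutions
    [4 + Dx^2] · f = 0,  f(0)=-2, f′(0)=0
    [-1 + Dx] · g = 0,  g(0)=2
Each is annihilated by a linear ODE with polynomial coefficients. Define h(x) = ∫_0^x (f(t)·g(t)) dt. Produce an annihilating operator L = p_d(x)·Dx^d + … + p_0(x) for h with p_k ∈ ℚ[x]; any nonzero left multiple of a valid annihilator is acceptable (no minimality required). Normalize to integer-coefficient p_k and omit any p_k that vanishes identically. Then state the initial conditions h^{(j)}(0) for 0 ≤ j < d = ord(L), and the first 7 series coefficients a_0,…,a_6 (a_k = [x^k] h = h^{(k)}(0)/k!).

L = 5·Dx - 2·Dx^2 + Dx^3  (order 3).
h: a_k = 0, -4, -2, 2, 11/6, 7/30, -41/180, …
ICs: h(0) = 0, h′(0) = -4, h′′(0) = -4.

f: a_k = -2, 0, 4, 0, -4/3, 0, 8/45, …
g: a_k = 2, 2, 1, 1/3, 1/12, 1/60, 1/360, …
f·g: L₀ = L_f ⊗_s L_g, ord ≤ 2·1.
Integrate: L := L₀·Dx.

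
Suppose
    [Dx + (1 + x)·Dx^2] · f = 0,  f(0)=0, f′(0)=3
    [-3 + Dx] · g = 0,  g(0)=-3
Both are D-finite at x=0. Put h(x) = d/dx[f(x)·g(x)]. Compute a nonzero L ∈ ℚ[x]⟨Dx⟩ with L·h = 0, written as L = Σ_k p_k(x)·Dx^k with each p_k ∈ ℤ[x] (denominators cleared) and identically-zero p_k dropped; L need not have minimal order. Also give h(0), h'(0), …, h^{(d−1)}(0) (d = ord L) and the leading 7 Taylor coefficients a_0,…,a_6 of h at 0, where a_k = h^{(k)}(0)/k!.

f: a_k = 0, 3, -3/2, 1, -3/4, 3/5, -1/2, …
g: a_k = -3, -9, -27/2, -27/2, -81/8, -243/40, -243/80, …
h₀=f·g: eliminate ⇒ L₀, order ≤ 2·1.
Differentiate: ansatz ord ≤ ord L₀ ⇒ L.
L = (15 + 36·x + 27·x^2) + (-11 - 27·x - 18·x^2)·Dx + (2 + 5·x + 3·x^2)·Dx^2  (order 2).
h: a_k = -9, -45, -90, -108, -747/8, -495/8, -171/5, …
ICs: h(0) = -9, h′(0) = -45.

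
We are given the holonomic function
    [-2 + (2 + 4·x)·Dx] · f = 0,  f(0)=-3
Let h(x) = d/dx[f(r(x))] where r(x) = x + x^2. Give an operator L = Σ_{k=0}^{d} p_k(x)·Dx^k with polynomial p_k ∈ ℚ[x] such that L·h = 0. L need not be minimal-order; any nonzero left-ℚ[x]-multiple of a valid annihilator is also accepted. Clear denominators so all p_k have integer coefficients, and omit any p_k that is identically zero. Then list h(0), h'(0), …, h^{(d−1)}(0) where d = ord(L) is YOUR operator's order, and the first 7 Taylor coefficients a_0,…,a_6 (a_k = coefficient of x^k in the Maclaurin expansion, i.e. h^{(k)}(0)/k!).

L = 1 + (-1 - 4·x - 6·x^2 - 4·x^3)·Dx  (order 1).
h: a_k = -3, -3, 9/2, -9/2, 15/8, 27/8, -147/16, …
ICs: h(0) = -3.

f: a_k = -3, -3, 3/2, -3/2, 15/8, -21/8, 63/16, …
f∘r: x↦r, Dx↦Dx/r' in L_f ⇒ L₀.
h=h₀': d/dx-closure on L₀ ⇒ L.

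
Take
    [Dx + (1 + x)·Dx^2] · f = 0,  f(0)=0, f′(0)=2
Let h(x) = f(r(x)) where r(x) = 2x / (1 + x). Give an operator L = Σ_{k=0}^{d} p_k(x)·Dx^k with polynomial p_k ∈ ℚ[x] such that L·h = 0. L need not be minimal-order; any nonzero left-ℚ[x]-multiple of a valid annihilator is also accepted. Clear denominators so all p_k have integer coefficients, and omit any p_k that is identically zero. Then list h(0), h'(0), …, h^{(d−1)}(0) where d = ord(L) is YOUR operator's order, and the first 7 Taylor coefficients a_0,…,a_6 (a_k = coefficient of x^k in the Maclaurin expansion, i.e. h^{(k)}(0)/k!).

f: a_k = 0, 2, -1, 2/3, -1/2, 2/5, -1/3, …
Change of var in L_f (x↦r) gives L₀.
L = (4 + 6·x)·Dx + (1 + 4·x + 3·x^2)·Dx^2  (order 2).
h: a_k = 0, 4, -8, 52/3, -40, 484/5, -728/3, …
ICs: h(0) = 0, h′(0) = 4.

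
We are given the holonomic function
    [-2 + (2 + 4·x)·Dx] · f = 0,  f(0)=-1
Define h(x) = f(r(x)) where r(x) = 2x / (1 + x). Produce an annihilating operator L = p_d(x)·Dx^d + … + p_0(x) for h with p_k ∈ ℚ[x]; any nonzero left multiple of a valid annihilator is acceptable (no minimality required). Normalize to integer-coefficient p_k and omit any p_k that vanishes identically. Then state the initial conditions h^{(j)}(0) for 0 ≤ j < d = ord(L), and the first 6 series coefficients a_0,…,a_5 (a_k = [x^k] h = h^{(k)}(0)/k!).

f: a_k = -1, -1, 1/2, -1/2, 5/8, -7/8, …
L₀ from L_f via x↦r, Dx↦r'^{-1}Dx.
L = -2 + (1 + 6·x + 5·x^2)·Dx  (order 1).
h: a_k = -1, -2, 4, -10, 30, -102, …
ICs: h(0) = -1.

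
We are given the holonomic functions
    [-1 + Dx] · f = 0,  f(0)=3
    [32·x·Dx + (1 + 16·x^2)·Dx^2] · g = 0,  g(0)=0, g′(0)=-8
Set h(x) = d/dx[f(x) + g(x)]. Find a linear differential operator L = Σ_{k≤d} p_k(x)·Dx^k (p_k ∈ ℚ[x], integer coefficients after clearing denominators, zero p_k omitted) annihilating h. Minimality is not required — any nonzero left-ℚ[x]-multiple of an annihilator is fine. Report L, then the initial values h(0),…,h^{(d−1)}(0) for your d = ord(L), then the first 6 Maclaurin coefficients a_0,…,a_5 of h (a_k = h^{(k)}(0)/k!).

L = (32 - 32·x - 1536·x^2 - 512·x^3) + (-33 + 1504·x^2 - 256·x^4)·Dx + (1 + 32·x + 32·x^2 + 512·x^3 + 256·x^4)·Dx^2  (order 2).
h: a_k = -5, 3, 259/2, 1/2, -16383/8, 1/40, …
ICs: h(0) = -5, h′(0) = 3.

f: a_k = 3, 3, 3/2, 1/2, 1/8, 1/40, …
g: a_k = 0, -8, 0, 128/3, 0, -2048/5, …
L₀ := lclm(L_f,L_g); ord L₀ ≤ 1+2.
Differentiate: ansatz ord ≤ ord L₀ ⇒ L.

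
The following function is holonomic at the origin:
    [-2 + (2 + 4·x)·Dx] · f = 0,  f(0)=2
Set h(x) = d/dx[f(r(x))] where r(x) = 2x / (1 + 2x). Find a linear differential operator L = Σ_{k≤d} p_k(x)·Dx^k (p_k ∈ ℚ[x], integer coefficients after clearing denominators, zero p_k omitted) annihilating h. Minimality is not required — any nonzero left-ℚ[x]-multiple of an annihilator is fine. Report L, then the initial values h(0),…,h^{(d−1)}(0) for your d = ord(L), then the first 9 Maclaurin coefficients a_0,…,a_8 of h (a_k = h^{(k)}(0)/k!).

L = (-6 - 24·x) + (-1 - 8·x - 12·x^2)·Dx  (order 1).
h: a_k = 4, -24, 120, -592, 3000, -15696, 84336, -462240, 2570328, …
ICs: h(0) = 4.

f: a_k = 2, 2, -1, 1, -5/4, 7/4, -21/8, 33/8, -429/64, …
h₀=f(r): pull back L_f along r ⇒ L₀.
Differentiate: ansatz ord ≤ ord L₀ ⇒ L.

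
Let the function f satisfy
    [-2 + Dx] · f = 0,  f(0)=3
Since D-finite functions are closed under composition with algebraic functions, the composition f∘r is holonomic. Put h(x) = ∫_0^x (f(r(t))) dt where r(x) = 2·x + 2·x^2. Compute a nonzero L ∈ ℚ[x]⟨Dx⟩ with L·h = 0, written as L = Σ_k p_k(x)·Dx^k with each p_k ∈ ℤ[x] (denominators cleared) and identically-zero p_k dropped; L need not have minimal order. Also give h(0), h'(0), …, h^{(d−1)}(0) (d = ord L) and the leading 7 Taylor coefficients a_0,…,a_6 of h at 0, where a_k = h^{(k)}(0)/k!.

f: a_k = 3, 6, 6, 4, 2, 4/5, 4/15, …
h₀=f(r): pull back L_f along r ⇒ L₀.
h=∫₀ˣh₀: take L = L₀·Dx.
L = (-4 - 8·x)·Dx + Dx^2  (order 2).
h: a_k = 0, 3, 6, 12, 20, 152/5, 208/5, …
ICs: h(0) = 0, h′(0) = 3.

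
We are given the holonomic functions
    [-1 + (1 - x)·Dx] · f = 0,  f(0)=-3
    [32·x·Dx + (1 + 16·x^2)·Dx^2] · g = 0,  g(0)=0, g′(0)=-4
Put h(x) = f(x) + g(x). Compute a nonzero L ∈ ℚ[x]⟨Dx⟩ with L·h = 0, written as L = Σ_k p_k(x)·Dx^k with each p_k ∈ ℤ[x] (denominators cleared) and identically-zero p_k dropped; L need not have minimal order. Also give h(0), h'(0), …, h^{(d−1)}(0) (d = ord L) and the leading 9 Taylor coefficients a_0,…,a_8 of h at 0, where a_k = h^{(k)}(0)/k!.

f: a_k = -3, -3, -3, -3, -3, -3, -3, -3, -3, …
g: a_k = 0, -4, 0, 64/3, 0, -1024/5, 0, 16384/7, 0, …
f+g: L₀ = lclm(L_f,L_g), ord ≤ 1+2.
L = (-32 + 128·x + 1536·x^2)·Dx + (19 - 32·x - 656·x^2 + 1536·x^3)·Dx^2 + (-1 - 15·x - 240·x^3 + 256·x^4)·Dx^3  (order 3).
h: a_k = -3, -7, -3, 55/3, -3, -1039/5, -3, 16363/7, -3, …
ICs: h(0) = -3, h′(0) = -7, h′′(0) = -6.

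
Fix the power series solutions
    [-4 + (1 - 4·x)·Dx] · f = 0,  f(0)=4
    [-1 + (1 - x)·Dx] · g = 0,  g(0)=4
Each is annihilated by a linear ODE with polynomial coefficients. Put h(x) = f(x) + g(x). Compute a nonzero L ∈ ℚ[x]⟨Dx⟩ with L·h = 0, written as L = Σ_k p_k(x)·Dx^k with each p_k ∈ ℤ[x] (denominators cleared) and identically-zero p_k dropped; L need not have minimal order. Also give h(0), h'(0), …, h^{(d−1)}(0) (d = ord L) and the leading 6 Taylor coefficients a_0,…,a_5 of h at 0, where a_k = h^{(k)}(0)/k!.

L = -8 + (10 - 16·x)·Dx + (-1 + 5·x - 4·x^2)·Dx^2  (order 2).
h: a_k = 8, 20, 68, 260, 1028, 4100, …
ICs: h(0) = 8, h′(0) = 20.

f: a_k = 4, 16, 64, 256, 1024, 4096, …
g: a_k = 4, 4, 4, 4, 4, 4, …
Sum ⇒ L₀ = lclm(L_f,L_g) in ℚ(x)⟨Dx⟩.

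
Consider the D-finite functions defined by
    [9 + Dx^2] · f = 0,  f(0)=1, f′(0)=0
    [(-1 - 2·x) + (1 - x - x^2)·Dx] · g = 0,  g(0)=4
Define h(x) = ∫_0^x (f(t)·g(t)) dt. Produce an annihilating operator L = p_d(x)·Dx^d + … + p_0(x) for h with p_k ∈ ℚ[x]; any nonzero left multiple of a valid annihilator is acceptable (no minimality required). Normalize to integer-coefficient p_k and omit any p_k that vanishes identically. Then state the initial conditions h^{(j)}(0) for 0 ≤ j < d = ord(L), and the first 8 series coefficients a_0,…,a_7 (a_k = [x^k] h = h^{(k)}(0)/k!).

f: a_k = 1, 0, -9/2, 0, 27/8, 0, -81/80, 0, …
g: a_k = 4, 4, 8, 12, 20, 32, 52, 84, …
Product ⇒ symmetric product L₀, ord ≤ 2.
∫: right-multiply L₀ by Dx.
L = (-7 + 9·x + 9·x^2)·Dx + (2 + 4·x)·Dx^2 + (-1 + x + x^2)·Dx^3  (order 3).
h: a_k = 0, 4, 2, -10/3, -3/2, -1/2, -17/12, -43/20, …
ICs: h(0) = 0, h′(0) = 4, h′′(0) = 4.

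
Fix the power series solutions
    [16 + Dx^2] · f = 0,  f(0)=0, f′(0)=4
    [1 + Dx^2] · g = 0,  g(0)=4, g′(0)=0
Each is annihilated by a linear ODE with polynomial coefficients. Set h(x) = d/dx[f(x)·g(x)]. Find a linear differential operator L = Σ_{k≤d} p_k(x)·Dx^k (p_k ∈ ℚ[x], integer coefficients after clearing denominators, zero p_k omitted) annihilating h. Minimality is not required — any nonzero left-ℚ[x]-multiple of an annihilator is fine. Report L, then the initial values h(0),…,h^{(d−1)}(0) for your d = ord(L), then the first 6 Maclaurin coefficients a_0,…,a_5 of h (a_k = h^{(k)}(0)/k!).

f: a_k = 0, 4, 0, -32/3, 0, 128/15, …
g: a_k = 4, 0, -2, 0, 1/6, 0, …
Sym-product of L_f,L_g gives L₀ (≤ ord 4).
Derive L from L₀ (diff closure).
L = 225 + 34·Dx^2 + Dx^4  (order 4).
h: a_k = 16, 0, -152, 0, 842/3, 0, …
ICs: h(0) = 16, h′(0) = 0, h′′(0) = -304, h′′′(0) = 0.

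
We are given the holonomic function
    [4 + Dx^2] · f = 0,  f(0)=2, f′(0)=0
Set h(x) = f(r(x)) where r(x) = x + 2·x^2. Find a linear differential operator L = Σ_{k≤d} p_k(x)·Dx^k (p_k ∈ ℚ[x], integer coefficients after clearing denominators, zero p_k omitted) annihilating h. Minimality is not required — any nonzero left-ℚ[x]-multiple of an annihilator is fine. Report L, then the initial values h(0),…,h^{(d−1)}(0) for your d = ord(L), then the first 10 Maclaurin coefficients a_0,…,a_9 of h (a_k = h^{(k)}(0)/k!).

f: a_k = 2, 0, -4, 0, 4/3, 0, -8/45, 0, 4/315, 0, …
L₀ from L_f via x↦r, Dx↦r'^{-1}Dx.
L = (4 + 48·x + 192·x^2 + 256·x^3) - 4·Dx + (1 + 4·x)·Dx^2  (order 2).
h: a_k = 2, 0, -4, -16, -44/3, 32/3, 1432/45, 608/15, 3364/315, -8896/315, …
ICs: h(0) = 2, h′(0) = 0.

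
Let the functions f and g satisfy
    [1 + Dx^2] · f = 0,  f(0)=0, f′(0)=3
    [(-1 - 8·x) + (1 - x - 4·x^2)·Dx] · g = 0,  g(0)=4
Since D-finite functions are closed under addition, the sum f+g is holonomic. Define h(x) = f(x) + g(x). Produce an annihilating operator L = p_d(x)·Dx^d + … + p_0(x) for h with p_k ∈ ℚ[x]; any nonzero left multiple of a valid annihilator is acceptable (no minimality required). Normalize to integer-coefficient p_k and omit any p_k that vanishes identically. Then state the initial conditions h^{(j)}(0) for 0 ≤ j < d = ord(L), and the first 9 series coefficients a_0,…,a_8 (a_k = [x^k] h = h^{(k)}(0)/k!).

f: a_k = 0, 3, 0, -1/2, 0, 1/40, 0, -1/1680, 0, …
g: a_k = 4, 4, 20, 36, 116, 260, 724, 1764, 4660, …
f+g: L₀ = lclm(L_f,L_g), ord ≤ 2+1.
L = (-55 - 486·x - 553·x^2 - 1488·x^3 - 80·x^4 - 128·x^5) + (11 + 11·x + 23·x^2 - 169·x^3 - 348·x^4 - 48·x^5 - 64·x^6)·Dx + (-55 - 486·x - 553·x^2 - 1488·x^3 - 80·x^4 - 128·x^5)·Dx^2 + (11 + 11·x + 23·x^2 - 169·x^3 - 348·x^4 - 48·x^5 - 64·x^6)·Dx^3  (order 3).
h: a_k = 4, 7, 20, 71/2, 116, 10401/40, 724, 2963519/1680, 4660, …
ICs: h(0) = 4, h′(0) = 7, h′′(0) = 40.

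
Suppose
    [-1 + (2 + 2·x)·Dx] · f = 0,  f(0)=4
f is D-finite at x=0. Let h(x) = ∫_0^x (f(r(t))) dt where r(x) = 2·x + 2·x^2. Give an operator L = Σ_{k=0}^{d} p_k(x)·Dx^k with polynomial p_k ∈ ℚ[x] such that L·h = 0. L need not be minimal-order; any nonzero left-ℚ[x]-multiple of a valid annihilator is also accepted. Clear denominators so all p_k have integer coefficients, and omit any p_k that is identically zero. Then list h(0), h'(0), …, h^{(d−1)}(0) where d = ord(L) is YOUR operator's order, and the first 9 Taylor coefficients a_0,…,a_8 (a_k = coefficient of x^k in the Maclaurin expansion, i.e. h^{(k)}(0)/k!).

f: a_k = 4, 2, -1/2, 1/4, -5/32, 7/64, -21/256, 33/512, -429/8192, …
Change of var in L_f (x↦r) gives L₀.
∫: right-multiply L₀ by Dx.
L = (-1 - 2·x)·Dx + (1 + 2·x + 2·x^2)·Dx^2  (order 2).
h: a_k = 0, 4, 2, 2/3, -1/2, 3/10, -1/12, -3/28, 7/32, …
ICs: h(0) = 0, h′(0) = 4.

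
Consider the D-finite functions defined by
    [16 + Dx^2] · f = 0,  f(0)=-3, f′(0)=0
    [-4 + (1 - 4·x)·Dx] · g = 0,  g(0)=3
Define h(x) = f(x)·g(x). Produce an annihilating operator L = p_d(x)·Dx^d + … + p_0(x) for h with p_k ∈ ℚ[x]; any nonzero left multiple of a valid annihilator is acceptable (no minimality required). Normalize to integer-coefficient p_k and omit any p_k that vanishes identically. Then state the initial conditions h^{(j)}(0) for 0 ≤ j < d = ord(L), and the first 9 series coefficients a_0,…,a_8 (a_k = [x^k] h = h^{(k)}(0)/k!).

f: a_k = -3, 0, 24, 0, -32, 0, 256/15, 0, -512/105, …
g: a_k = 3, 12, 48, 192, 768, 3072, 12288, 49152, 196608, …
Sym-product of L_f,L_g gives L₀ (≤ ord 2).
L = (-16 + 64·x) + 8·Dx + (-1 + 4·x)·Dx^2  (order 2).
h: a_k = -9, -36, -72, -288, -1248, -4992, -99584/5, -398336/5, -2230784/7, …
ICs: h(0) = -9, h′(0) = -36.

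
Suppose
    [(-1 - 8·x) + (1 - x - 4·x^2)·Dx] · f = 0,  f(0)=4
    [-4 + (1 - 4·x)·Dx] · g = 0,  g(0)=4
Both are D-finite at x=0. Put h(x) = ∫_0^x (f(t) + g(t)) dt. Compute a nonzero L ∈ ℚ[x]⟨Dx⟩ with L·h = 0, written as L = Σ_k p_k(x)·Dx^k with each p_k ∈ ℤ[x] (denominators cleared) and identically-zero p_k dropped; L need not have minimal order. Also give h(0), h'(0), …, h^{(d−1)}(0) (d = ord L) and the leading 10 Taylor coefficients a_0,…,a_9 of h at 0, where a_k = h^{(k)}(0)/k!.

L = (8 - 288·x + 384·x^2 - 512·x^3)·Dx + (22 - 8·x - 288·x^2 + 640·x^3 - 1024·x^4)·Dx^2 + (-3 + 23·x - 56·x^2 + 32·x^3 + 128·x^4 - 256·x^5)·Dx^3  (order 3).
h: a_k = 0, 8, 10, 28, 73, 228, 726, 2444, 16825/2, 266804/9, …
ICs: h(0) = 0, h′(0) = 8, h′′(0) = 20.

f: a_k = 4, 4, 20, 36, 116, 260, 724, 1764, 4660, 11716, …
g: a_k = 4, 16, 64, 256, 1024, 4096, 16384, 65536, 262144, 1048576, …
L₀ := lclm(L_f,L_g); ord L₀ ≤ 1+1.
Integrate: L := L₀·Dx.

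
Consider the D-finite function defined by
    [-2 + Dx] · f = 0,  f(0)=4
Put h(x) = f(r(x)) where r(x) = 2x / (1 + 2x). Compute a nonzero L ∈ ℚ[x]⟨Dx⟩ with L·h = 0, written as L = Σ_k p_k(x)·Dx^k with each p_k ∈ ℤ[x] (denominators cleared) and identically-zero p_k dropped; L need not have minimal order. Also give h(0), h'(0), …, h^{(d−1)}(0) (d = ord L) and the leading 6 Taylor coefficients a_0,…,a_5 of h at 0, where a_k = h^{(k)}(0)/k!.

f: a_k = 4, 8, 8, 16/3, 8/3, 16/15, …
Change of var in L_f (x↦r) gives L₀.
L = -4 + (1 + 4·x + 4·x^2)·Dx  (order 1).
h: a_k = 4, 16, 0, -64/3, 128/3, -256/5, …
ICs: h(0) = 4.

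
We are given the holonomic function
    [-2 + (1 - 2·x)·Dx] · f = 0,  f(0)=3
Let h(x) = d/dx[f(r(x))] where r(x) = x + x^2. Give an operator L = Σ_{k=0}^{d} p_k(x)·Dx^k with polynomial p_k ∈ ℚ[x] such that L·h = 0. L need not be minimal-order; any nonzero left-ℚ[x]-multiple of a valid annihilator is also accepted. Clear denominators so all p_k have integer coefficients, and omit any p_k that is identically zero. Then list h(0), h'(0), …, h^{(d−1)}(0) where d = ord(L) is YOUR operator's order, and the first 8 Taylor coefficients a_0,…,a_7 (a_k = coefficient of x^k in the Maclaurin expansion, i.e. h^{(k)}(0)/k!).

f: a_k = 3, 6, 12, 24, 48, 96, 192, 384, …
Substitute x→r, Dx→(1/r')Dx; clear ⇒ L₀.
h₀' ⇒ L via d/dx closure of L₀.
L = (6 + 12·x + 12·x^2) + (-1 + 6·x^2 + 4·x^3)·Dx  (order 1).
h: a_k = 6, 36, 144, 528, 1800, 5904, 18816, 58752, …
ICs: h(0) = 6.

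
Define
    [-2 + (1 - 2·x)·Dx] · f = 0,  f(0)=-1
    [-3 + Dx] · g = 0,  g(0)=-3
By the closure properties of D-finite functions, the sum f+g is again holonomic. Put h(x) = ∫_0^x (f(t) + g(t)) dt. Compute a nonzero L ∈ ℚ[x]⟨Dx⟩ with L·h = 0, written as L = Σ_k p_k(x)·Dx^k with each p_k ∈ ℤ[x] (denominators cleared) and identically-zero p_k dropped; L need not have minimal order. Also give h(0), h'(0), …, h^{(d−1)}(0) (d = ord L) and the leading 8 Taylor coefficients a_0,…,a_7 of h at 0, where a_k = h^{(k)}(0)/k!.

f: a_k = -1, -2, -4, -8, -16, -32, -64, -128, …
g: a_k = -3, -9, -27/2, -27/2, -81/8, -243/40, -243/80, -729/560, …
L₀ := lclm(L_f,L_g); ord L₀ ≤ 1+1.
h=∫₀ˣh₀: take L = L₀·Dx.
L = (-6 - 36·x)·Dx + (-1 + 36·x - 36·x^2)·Dx^2 + (1 - 8·x + 12·x^2)·Dx^3  (order 3).
h: a_k = 0, -4, -11/2, -35/6, -43/8, -209/40, -1523/240, -5363/560, …
ICs: h(0) = 0, h′(0) = -4, h′′(0) = -11.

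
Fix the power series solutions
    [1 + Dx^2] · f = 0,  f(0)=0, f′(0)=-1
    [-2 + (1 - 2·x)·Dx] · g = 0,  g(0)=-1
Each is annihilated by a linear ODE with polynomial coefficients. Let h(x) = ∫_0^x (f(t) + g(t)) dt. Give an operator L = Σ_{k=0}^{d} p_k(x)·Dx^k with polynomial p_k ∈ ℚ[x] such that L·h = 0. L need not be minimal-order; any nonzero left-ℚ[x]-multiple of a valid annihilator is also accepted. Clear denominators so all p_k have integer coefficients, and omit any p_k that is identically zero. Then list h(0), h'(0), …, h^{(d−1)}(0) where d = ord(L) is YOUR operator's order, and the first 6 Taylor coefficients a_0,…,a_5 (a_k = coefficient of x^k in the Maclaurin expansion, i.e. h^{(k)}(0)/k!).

L = (-50 + 8·x - 8·x^2)·Dx + (9 - 22·x + 12·x^2 - 8·x^3)·Dx^2 + (-50 + 8·x - 8·x^2)·Dx^3 + (9 - 22·x + 12·x^2 - 8·x^3)·Dx^4  (order 4).
h: a_k = 0, -1, -3/2, -4/3, -47/24, -16/5, …
ICs: h(0) = 0, h′(0) = -1, h′′(0) = -3, h′′′(0) = -8.

f: a_k = 0, -1, 0, 1/6, 0, -1/120, …
g: a_k = -1, -2, -4, -8, -16, -32, …
h₀=f+g: left-lcm gives L₀, ord ≤ 3.
h=∫h₀ ⇒ L = L₀·Dx.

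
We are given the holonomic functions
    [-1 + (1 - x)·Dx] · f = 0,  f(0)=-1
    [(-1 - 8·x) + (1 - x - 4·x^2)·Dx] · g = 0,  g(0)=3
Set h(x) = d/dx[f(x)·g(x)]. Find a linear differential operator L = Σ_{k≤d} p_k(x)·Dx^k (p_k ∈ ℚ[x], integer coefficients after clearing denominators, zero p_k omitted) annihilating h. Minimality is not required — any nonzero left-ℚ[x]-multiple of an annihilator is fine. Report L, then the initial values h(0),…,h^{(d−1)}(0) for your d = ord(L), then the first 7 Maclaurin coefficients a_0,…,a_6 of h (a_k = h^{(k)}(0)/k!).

f: a_k = -1, -1, -1, -1, -1, -1, -1, …
g: a_k = 3, 3, 15, 27, 87, 195, 543, …
h₀=f·g: eliminate ⇒ L₀, order ≤ 1·1.
Differentiate: ansatz ord ≤ ord L₀ ⇒ L.
L = (7 + 6·x + 3·x^2 - 96·x^3 + 96·x^4) + (-1 - x + 15·x^2 - 7·x^3 - 30·x^4 + 24·x^5)·Dx  (order 1).
h: a_k = -6, -42, -144, -540, -1650, -5238, -15372, …
ICs: h(0) = -6.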